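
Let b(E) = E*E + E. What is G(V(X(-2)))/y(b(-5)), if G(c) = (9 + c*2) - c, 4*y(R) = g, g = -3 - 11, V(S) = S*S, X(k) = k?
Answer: -26/7 ≈ -3.7143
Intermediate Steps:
b(E) = E + E**2 (b(E) = E**2 + E = E + E**2)
V(S) = S**2
g = -14
y(R) = -7/2 (y(R) = (1/4)*(-14) = -7/2)
G(c) = 9 + c (G(c) = (9 + 2*c) - c = 9 + c)
G(V(X(-2)))/y(b(-5)) = (9 + (-2)**2)/(-7/2) = (9 + 4)*(-2/7) = 13*(-2/7) = -26/7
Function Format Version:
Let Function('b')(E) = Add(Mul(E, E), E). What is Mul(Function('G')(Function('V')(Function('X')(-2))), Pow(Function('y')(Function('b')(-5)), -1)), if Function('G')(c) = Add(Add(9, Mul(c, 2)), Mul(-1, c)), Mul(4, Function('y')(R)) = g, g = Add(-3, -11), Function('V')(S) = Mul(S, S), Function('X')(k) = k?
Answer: Rational(-26, 7) ≈ -3.7143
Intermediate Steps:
Function('b')(E) = Add(E, Pow(E, 2)) (Function('b')(E) = Add(Pow(E, 2), E) = Add(E, Pow(E, 2)))
Function('V')(S) = Pow(S, 2)
g = -14
Function('y')(R) = Rational(-7, 2) (Function('y')(R) = Mul(Rational(1, 4), -14) = Rational(-7, 2))
Function('G')(c) = Add(9, c) (Function('G')(c) = Add(Add(9, Mul(2, c)), Mul(-1, c)) = Add(9, c))
Mul(Function('G')(Function('V')(Function('X')(-2))), Pow(Function('y')(Function('b')(-5)), -1)) = Mul(Add(9, Pow(-2, 2)), Pow(Rational(-7, 2), -1)) = Mul(Add(9, 4), Rational(-2, 7)) = Mul(13, Rational(-2, 7)) = Rational(-26, 7)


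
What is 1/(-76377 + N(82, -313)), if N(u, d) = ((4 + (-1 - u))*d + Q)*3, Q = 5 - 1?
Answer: -1/2184 ≈ -0.00045788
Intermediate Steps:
Q = 4
N(u, d) = 12 + 3*d*(3 - u) (N(u, d) = ((4 + (-1 - u))*d + 4)*3 = ((3 - u)*d + 4)*3 = (d*(3 - u) + 4)*3 = (4 + d*(3 - u))*3 = 12 + 3*d*(3 - u))
1/(-76377 + N(82, -313)) = 1/(-76377 + (12 + 9*(-313) - 3*(-313)*82)) = 1/(-76377 + (12 - 2817 + 76998)) = 1/(-76377 + 74193) = 1/(-2184) = -1/2184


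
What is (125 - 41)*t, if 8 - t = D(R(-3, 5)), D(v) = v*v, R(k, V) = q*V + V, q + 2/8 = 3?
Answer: -115437/4 ≈ -28859.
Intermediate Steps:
q = 11/4 (q = -1/4 + 3 = 11/4 ≈ 2.7500)
R(k, V) = 15*V/4 (R(k, V) = 11*V/4 + V = 15*V/4)
D(v) = v**2
t = -5497/16 (t = 8 - ((15/4)*5)**2 = 8 - (75/4)**2 = 8 - 1*5625/16 = 8 - 5625/16 = -5497/16 ≈ -343.56)
(125 - 41)*t = (125 - 41)*(-5497/16) = 84*(-5497/16) = -115437/4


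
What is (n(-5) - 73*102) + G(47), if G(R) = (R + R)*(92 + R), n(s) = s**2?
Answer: 5645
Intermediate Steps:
G(R) = 2*R*(92 + R) (G(R) = (2*R)*(92 + R) = 2*R*(92 + R))
(n(-5) - 73*102) + G(47) = ((-5)**2 - 73*102) + 2*47*(92 + 47) = (25 - 7446) + 2*47*139 = -7421 + 13066 = 5645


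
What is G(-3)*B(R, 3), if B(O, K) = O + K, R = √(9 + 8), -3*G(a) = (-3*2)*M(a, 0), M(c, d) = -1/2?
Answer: -3 - √17 ≈ -7.1231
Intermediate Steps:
M(c, d) = -½ (M(c, d) = -1*½ = -½)
G(a) = -1 (G(a) = -(-3*2)*(-1)/(3*2) = -(-2)*(-1)/2 = -⅓*3 = -1)
R = √17 ≈ 4.1231
B(O, K) = K + O
G(-3)*B(R, 3) = -(3 + √17) = -3 - √17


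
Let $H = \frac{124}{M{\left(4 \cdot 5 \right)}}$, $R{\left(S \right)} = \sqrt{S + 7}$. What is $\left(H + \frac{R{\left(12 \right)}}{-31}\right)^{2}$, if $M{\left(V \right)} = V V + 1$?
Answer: $\frac{17831555}{154529761} - \frac{8 \sqrt{19}}{401} \approx 0.028432$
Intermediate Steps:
$M{\left(V \right)} = 1 + V^{2}$ ($M{\left(V \right)} = V^{2} + 1 = 1 + V^{2}$)
$R{\left(S \right)} = \sqrt{7 + S}$
$H = \frac{124}{401}$ ($H = \frac{124}{1 + \left(4 \cdot 5\right)^{2}} = \frac{124}{1 + 20^{2}} = \frac{124}{1 + 400} = \frac{124}{401} \approx 0.30923$)
$\left(H + \frac{R{\left(12 \right)}}{-31}\right)^{2} = \left(\frac{124}{401} + \frac{\sqrt{7 + 12}}{-31}\right)^{2} = \left(\frac{124}{401} + \sqrt{19} \left(- \frac{1}{31}\right)\right)^{2} = \left(\frac{124}{401} - \frac{\sqrt{19}}{31}\right)^{2}$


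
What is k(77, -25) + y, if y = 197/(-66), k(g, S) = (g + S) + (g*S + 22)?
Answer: -122363/66 ≈ -1854.0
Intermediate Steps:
k(g, S) = 22 + S + g + S*g (k(g, S) = (S + g) + (S*g + 22) = (S + g) + (22 + S*g) = 22 + S + g + S*g)
y = -197/66 (y = -1/66*197 = -197/66 ≈ -2.9848)
k(77, -25) + y = (22 - 25 + 77 - 25*77) - 197/66 = (22 - 25 + 77 - 1925) - 197/66 = -1851 - 197/66 = -122363/66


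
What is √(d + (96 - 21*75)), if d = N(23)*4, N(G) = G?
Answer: I*√1387 ≈ 37.242*I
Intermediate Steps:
d = 92 (d = 23*4 = 92)
√(d + (96 - 21*75)) = √(92 + (96 - 21*75)) = √(92 + (96 - 1575)) = √(92 - 1479) = √(-1387) = I*√1387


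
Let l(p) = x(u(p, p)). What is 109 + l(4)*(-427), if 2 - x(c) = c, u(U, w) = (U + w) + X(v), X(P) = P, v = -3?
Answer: 1390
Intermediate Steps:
u(U, w) = -3 + U + w (u(U, w) = (U + w) - 3 = -3 + U + w)
x(c) = 2 - c
l(p) = 5 - 2*p (l(p) = 2 - (-3 + p + p) = 2 - (-3 + 2*p) = 2 + (3 - 2*p) = 5 - 2*p)
109 + l(4)*(-427) = 109 + (5 - 2*4)*(-427) = 109 + (5 - 8)*(-427) = 109 - 3*(-427) = 109 + 1281 = 1390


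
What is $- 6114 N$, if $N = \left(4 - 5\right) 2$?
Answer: $12228$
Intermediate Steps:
$N = -2$ ($N = \left(-1\right) 2 = -2$)
$- 6114 N = \left(-6114\right) \left(-2\right) = 12228$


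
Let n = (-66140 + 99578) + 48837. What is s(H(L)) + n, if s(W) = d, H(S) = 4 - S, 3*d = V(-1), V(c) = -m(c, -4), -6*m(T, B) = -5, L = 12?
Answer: 1480945/18 ≈ 82275.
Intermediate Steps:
m(T, B) = ⅚ (m(T, B) = -⅙*(-5) = ⅚)
V(c) = -⅚ (V(c) = -1*⅚ = -⅚)
d = -5/18 (d = (⅓)*(-⅚) = -5/18 ≈ -0.27778)
n = 82275 (n = 33438 + 48837 = 82275)
s(W) = -5/18
s(H(L)) + n = -5/18 + 82275 = 1480945/18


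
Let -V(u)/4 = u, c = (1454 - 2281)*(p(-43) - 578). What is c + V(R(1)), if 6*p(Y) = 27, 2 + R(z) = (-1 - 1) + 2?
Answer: 948585/2 ≈ 4.7429e+5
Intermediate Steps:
R(z) = -2 (R(z) = -2 + ((-1 - 1) + 2) = -2 + (-2 + 2) = -2 + 0 = -2)
p(Y) = 9/2 (p(Y) = (⅙)*27 = 9/2)
c = 948569/2 (c = (1454 - 2281)*(9/2 - 578) = -827*(-1147/2) = 948569/2 ≈ 4.7428e+5)
V(u) = -4*u
c + V(R(1)) = 948569/2 - 4*(-2) = 948569/2 + 8 = 948585/2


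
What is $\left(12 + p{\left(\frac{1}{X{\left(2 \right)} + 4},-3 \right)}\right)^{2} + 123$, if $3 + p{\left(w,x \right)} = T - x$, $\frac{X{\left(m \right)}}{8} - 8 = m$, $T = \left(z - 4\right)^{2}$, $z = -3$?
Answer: $3844$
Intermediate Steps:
$T = 49$ ($T = \left(-3 - 4\right)^{2} = \left(-7\right)^{2} = 49$)
$X{\left(m \right)} = 64 + 8 m$
$p{\left(w,x \right)} = 46 - x$ ($p{\left(w,x \right)} = -3 - \left(-49 + x\right) = 46 - x$)
$\left(12 + p{\left(\frac{1}{X{\left(2 \right)} + 4},-3 \right)}\right)^{2} + 123 = \left(12 + \left(46 - -3\right)\right)^{2} + 123 = \left(12 + \left(46 + 3\right)\right)^{2} + 123 = \left(12 + 49\right)^{2} + 123 = 61^{2} + 123 = 3721 + 123 = 3844$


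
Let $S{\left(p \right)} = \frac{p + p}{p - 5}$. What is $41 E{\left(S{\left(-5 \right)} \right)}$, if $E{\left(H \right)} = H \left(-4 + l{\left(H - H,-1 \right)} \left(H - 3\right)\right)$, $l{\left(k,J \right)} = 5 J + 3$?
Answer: $0$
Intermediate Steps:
$l{\left(k,J \right)} = 3 + 5 J$
$S{\left(p \right)} = \frac{2 p}{-5 + p}$
$E{\left(H \right)} = H \left(2 - 2 H\right)$ ($E{\left(H \right)} = H \left(-4 + \left(3 + 5 \left(-1\right)\right) \left(H - 3\right)\right) = H \left(-4 + \left(3 - 5\right) \left(-3 + H\right)\right) = H \left(-4 - 2 \left(-3 + H\right)\right) = H \left(-4 - \left(-6 + 2 H\right)\right) = H \left(2 - 2 H\right)$)
$41 E{\left(S{\left(-5 \right)} \right)} = 41 \cdot 2 \cdot 2 \left(-5\right) \frac{1}{-5 - 5} \left(1 - 2 \left(-5\right) \frac{1}{-5 - 5}\right) = 41 \cdot 2 \cdot 2 \left(-5\right) \frac{1}{-10} \left(1 - 2 \left(-5\right) \frac{1}{-10}\right) = 41 \cdot 2 \cdot 2 \left(-5\right) \left(- \frac{1}{10}\right) \left(1 - 2 \left(-5\right) \left(- \frac{1}{10}\right)\right) = 41 \cdot 2 \cdot 1 \left(1 - 1\right) = 41 \cdot 2 \cdot 1 \cdot 0 = 41 \cdot 0 = 0$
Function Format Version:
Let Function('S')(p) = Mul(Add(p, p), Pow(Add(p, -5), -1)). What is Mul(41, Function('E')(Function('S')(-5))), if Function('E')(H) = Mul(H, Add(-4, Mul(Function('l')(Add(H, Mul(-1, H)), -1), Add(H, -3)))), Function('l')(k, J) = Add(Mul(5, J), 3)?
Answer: 0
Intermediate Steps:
Function('l')(k, J) = Add(3, Mul(5, J))
Function('S')(p) = Mul(2, p, Pow(Add(-5, p), -1)) (Function('S')(p) = Mul(Mul(2, p), Pow(Add(-5, p), -1)) = Mul(2, p, Pow(Add(-5, p), -1)))
Function('E')(H) = Mul(H, Add(2, Mul(-2, H))) (Function('E')(H) = Mul(H, Add(-4, Mul(Add(3, Mul(5, -1)), Add(H, -3)))) = Mul(H, Add(-4, Mul(Add(3, -5), Add(-3, H)))) = Mul(H, Add(-4, Mul(-2, Add(-3, H)))) = Mul(H, Add(-4, Add(6, Mul(-2, H)))) = Mul(H, Add(2, Mul(-2, H))))
Mul(41, Function('E')(Function('S')(-5))) = Mul(41, Mul(2, Mul(2, -5, Pow(Add(-5, -5), -1)), Add(1, Mul(-1, Mul(2, -5, Pow(Add(-5, -5), -1)))))) = Mul(41, Mul(2, Mul(2, -5, Pow(-10, -1)), Add(1, Mul(-1, Mul(2, -5, Pow(-10, -1)))))) = Mul(41, Mul(2, Mul(2, -5, Rational(-1, 10)), Add(1, Mul(-1, Mul(2, -5, Rational(-1, 10)))))) = Mul(41, Mul(2, 1, Add(1, Mul(-1, 1)))) = Mul(41, Mul(2, 1, Add(1, -1))) = Mul(41, Mul(2, 1, 0)) = Mul(41, 0) = 0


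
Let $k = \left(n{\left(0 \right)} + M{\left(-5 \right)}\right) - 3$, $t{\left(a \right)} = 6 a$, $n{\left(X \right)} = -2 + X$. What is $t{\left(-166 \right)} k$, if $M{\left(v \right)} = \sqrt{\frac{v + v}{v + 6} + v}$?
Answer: $4980 - 996 i \sqrt{15} \approx 4980.0 - 3857.5 i$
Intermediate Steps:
$M{\left(v \right)} = \sqrt{v + \frac{2 v}{6 + v}}$ ($M{\left(v \right)} = \sqrt{\frac{2 v}{6 + v} + v} = \sqrt{v + \frac{2 v}{6 + v}}$)
$k = -5 + i \sqrt{15}$ ($k = \left(\left(-2 + 0\right) + \sqrt{- \frac{5 \left(8 - 5\right)}{6 - 5}}\right) - 3 = \left(-2 + \sqrt{\left(-5\right) 1^{-1} \cdot 3}\right) - 3 = \left(-2 + \sqrt{\left(-5\right) 1 \cdot 3}\right) - 3 = \left(-2 + \sqrt{-15}\right) - 3 = \left(-2 + i \sqrt{15}\right) - 3 = -5 + i \sqrt{15} \approx -5.0 + 3.873 i$)
$t{\left(-166 \right)} k = 6 \left(-166\right) \left(-5 + i \sqrt{15}\right) = - 996 \left(-5 + i \sqrt{15}\right) = 4980 - 996 i \sqrt{15}$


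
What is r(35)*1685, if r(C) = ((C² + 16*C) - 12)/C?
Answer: 597501/7 ≈ 85357.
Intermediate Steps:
r(C) = (-12 + C² + 16*C)/C
r(35)*1685 = (16 + 35 - 12/35)*1685 = (1773/35)*1685 = 597501/7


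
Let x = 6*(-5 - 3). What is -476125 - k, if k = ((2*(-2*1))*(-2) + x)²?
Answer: -477725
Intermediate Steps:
x = -48 (x = 6*(-8) = -48)
k = 1600 (k = ((2*(-2*1))*(-2) - 48)² = ((2*(-2))*(-2) - 48)² = (-4*(-2) - 48)² = (8 - 48)² = (-40)² = 1600)
-476125 - k = -476125 - 1*1600 = -476125 - 1600 = -477725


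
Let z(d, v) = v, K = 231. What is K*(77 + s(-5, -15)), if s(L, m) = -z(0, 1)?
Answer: 17556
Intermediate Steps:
s(L, m) = -1 (s(L, m) = -1*1 = -1)
K*(77 + s(-5, -15)) = 231*(77 - 1) = 231*76 = 17556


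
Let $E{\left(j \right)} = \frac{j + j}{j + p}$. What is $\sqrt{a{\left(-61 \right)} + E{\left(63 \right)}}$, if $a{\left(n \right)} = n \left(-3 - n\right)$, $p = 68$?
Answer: $\frac{2 i \sqrt{15174778}}{131} \approx 59.473 i$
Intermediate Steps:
$E{\left(j \right)} = \frac{2 j}{68 + j}$ ($E{\left(j \right)} = \frac{j + j}{j + 68} = \frac{2 j}{68 + j}$)
$\sqrt{a{\left(-61 \right)} + E{\left(63 \right)}} = \sqrt{\left(-1\right) \left(-61\right) \left(3 - 61\right) + 2 \cdot 63 \frac{1}{68 + 63}} = \sqrt{\left(-1\right) \left(-61\right) \left(-58\right) + 2 \cdot 63 \cdot \frac{1}{131}} = \sqrt{-3538 + 2 \cdot 63 \cdot \frac{1}{131}} = \sqrt{-3538 + \frac{126}{131}} = \sqrt{- \frac{463352}{131}} = \frac{2 i \sqrt{15174778}}{131}$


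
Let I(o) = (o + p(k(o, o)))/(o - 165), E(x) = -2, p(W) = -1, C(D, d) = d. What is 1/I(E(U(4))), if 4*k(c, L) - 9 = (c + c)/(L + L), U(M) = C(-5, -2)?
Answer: 167/3 ≈ 55.667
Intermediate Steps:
U(M) = -2
k(c, L) = 9/4 + c/(4*L) (k(c, L) = 9/4 + ((c + c)/(L + L))/4 = 9/4 + ((2*c)/((2*L)))/4 = 9/4 + ((2*c)*(1/(2*L)))/4 = 9/4 + (c/L)/4 = 9/4 + c/(4*L))
I(o) = (-1 + o)/(-165 + o) (I(o) = (o - 1)/(o - 165) = (-1 + o)/(-165 + o))
1/I(E(U(4))) = 1/((-1 - 2)/(-165 - 2)) = 1/(-3/(-167)) = 1/(-1/167*(-3)) = 1/(3/167) = 167/3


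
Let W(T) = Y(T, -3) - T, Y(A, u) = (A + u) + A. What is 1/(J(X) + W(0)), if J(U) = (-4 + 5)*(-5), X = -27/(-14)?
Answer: -⅛ ≈ -0.12500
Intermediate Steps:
Y(A, u) = u + 2*A
X = 27/14 (X = -27*(-1/14) = 27/14 ≈ 1.9286)
J(U) = -5 (J(U) = 1*(-5) = -5)
W(T) = -3 + T (W(T) = (-3 + 2*T) - T = -3 + T)
1/(J(X) + W(0)) = 1/(-5 + (-3 + 0)) = 1/(-5 - 3) = 1/(-8) = -⅛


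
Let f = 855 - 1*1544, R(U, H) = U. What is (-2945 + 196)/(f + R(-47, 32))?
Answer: 2749/736 ≈ 3.7351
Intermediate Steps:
f = -689 (f = 855 - 1544 = -689)
(-2945 + 196)/(f + R(-47, 32)) = (-2945 + 196)/(-689 - 47) = -2749/(-736) = -2749*(-1/736) = 2749/736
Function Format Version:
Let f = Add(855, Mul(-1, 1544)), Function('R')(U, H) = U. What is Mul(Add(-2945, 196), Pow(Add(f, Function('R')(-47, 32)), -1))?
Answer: Rational(2749, 736) ≈ 3.7351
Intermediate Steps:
f = -689 (f = Add(855, -1544) = -689)
Mul(Add(-2945, 196), Pow(Add(f, Function('R')(-47, 32)), -1)) = Mul(Add(-2945, 196), Pow(Add(-689, -47), -1)) = Mul(-2749, Pow(-736, -1)) = Mul(-2749, Rational(-1, 736)) = Rational(2749, 736)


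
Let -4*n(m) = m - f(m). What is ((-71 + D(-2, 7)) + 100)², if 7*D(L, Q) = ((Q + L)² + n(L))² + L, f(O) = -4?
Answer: 10272025/784 ≈ 13102.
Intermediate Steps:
n(m) = -1 - m/4 (n(m) = -(m - 1*(-4))/4 = -(m + 4)/4 = -(4 + m)/4 = -1 - m/4)
D(L, Q) = L/7 + (-1 + (L + Q)² - L/4)²/7 (D(L, Q) = (((Q + L)² + (-1 - L/4))² + L)/7 = (((L + Q)² + (-1 - L/4))² + L)/7 = ((-1 + (L + Q)² - L/4)² + L)/7 = (L + (-1 + (L + Q)² - L/4)²)/7 = L/7 + (-1 + (L + Q)² - L/4)²/7)
((-71 + D(-2, 7)) + 100)² = ((-71 + ((⅐)*(-2) + (4 - 2 - 4*(-2 + 7)²)²/112)) + 100)² = ((-71 + (-2/7 + (4 - 2 - 4*5²)²/112)) + 100)² = ((-71 + (-2/7 + (4 - 2 - 4*25)²/112)) + 100)² = ((-71 + (-2/7 + (4 - 2 - 100)²/112)) + 100)² = ((-71 + (-2/7 + (1/112)*(-98)²)) + 100)² = ((-71 + (-2/7 + (1/112)*9604)) + 100)² = ((-71 + (-2/7 + 343/4)) + 100)² = ((-71 + 2393/28) + 100)² = (405/28 + 100)² = (3205/28)² = 10272025/784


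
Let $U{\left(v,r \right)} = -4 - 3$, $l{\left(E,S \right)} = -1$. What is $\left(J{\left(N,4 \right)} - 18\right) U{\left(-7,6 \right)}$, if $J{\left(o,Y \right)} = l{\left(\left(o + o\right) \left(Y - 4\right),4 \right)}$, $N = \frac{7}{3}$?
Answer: $133$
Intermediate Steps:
$N = \frac{7}{3}$ ($N = 7 \cdot \frac{1}{3} = \frac{7}{3} \approx 2.3333$)
$J{\left(o,Y \right)} = -1$
$U{\left(v,r \right)} = -7$
$\left(J{\left(N,4 \right)} - 18\right) U{\left(-7,6 \right)} = \left(-1 - 18\right) \left(-7\right) = \left(-19\right) \left(-7\right) = 133$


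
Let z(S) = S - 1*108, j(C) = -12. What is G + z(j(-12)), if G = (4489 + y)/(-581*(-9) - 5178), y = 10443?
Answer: 8812/51 ≈ 172.78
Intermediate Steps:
z(S) = -108 + S (z(S) = S - 108 = -108 + S)
G = 14932/51 (G = (4489 + 10443)/(-581*(-9) - 5178) = 14932/(5229 - 5178) = 14932/51 ≈ 292.78)
G + z(j(-12)) = 14932/51 + (-108 - 12) = 14932/51 - 120 = 8812/51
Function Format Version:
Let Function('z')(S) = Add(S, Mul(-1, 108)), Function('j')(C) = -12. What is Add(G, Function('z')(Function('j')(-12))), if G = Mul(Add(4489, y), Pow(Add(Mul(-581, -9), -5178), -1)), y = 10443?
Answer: Rational(8812, 51) ≈ 172.78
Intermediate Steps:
Function('z')(S) = Add(-108, S) (Function('z')(S) = Add(S, -108) = Add(-108, S))
G = Rational(14932, 51) (G = Mul(Add(4489, 10443), Pow(Add(Mul(-581, -9), -5178), -1)) = Mul(14932, Pow(Add(5229, -5178), -1)) = Mul(14932, Pow(51, -1)) = Mul(14932, Rational(1, 51)) = Rational(14932, 51) ≈ 292.78)
Add(G, Function('z')(Function('j')(-12))) = Add(Rational(14932, 51), Add(-108, -12)) = Add(Rational(14932, 51), -120) = Rational(8812, 51)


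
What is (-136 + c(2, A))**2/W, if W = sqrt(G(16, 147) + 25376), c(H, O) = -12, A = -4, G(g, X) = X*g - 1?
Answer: 21904*sqrt(27727)/27727 ≈ 131.54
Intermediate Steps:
G(g, X) = -1 + X*g
W = sqrt(27727) (W = sqrt((-1 + 147*16) + 25376) = sqrt((-1 + 2352) + 25376) = sqrt(2351 + 25376) = sqrt(27727) ≈ 166.51)
(-136 + c(2, A))**2/W = (-136 - 12)**2/(sqrt(27727)) = (-148)**2*(sqrt(27727)/27727) = 21904*(sqrt(27727)/27727) = 21904*sqrt(27727)/27727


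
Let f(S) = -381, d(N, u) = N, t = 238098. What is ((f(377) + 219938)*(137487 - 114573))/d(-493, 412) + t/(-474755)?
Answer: -2388458861303304/234054215 ≈ -1.0205e+7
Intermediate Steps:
((f(377) + 219938)*(137487 - 114573))/d(-493, 412) + t/(-474755) = ((-381 + 219938)*(137487 - 114573))/(-493) + 238098/(-474755) = (219557*22914)*(-1/493) + 238098*(-1/474755) = 5030929098*(-1/493) - 238098/474755 = -5030929098/493 - 238098/474755 = -2388458861303304/234054215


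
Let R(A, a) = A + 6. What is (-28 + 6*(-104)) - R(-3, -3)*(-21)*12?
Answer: 104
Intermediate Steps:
R(A, a) = 6 + A
(-28 + 6*(-104)) - R(-3, -3)*(-21)*12 = (-28 + 6*(-104)) - (6 - 3)*(-21)*12 = (-28 - 624) - 3*(-21)*12 = -652 - (-63)*12 = -652 - 1*(-756) = -652 + 756 = 104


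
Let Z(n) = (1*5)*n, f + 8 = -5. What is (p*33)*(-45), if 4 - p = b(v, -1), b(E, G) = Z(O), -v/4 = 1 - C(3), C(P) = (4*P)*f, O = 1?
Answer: 1485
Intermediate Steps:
f = -13 (f = -8 - 5 = -13)
C(P) = -52*P (C(P) = (4*P)*(-13) = -52*P)
Z(n) = 5*n
v = -628 (v = -4*(1 - (-52)*3) = -4*(1 - 1*(-156)) = -4*(1 + 156) = -4*157 = -628)
b(E, G) = 5 (b(E, G) = 5*1 = 5)
p = -1 (p = 4 - 1*5 = 4 - 5 = -1)
(p*33)*(-45) = -1*33*(-45) = -33*(-45) = 1485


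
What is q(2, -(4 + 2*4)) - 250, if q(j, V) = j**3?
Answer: -242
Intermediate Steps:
q(2, -(4 + 2*4)) - 250 = 2**3 - 250 = 8 - 250 = -242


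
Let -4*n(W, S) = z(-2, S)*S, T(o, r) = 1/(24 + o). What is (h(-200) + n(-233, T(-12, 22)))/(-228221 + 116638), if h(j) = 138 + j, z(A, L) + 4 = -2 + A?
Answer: 371/669498 ≈ 0.00055415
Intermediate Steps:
z(A, L) = -6 + A (z(A, L) = -4 + (-2 + A) = -6 + A)
n(W, S) = 2*S (n(W, S) = -(-6 - 2)*S/4 = -(-2)*S = 2*S)
(h(-200) + n(-233, T(-12, 22)))/(-228221 + 116638) = ((138 - 200) + 2/(24 - 12))/(-228221 + 116638) = (-62 + 2/12)/(-111583) = (-62 + 2*(1/12))*(-1/111583) = (-62 + 1/6)*(-1/111583) = -371/6*(-1/111583) = 371/669498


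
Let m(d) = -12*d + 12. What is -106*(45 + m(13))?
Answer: 10494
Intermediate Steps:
m(d) = 12 - 12*d
-106*(45 + m(13)) = -106*(45 + (12 - 12*13)) = -106*(45 + (12 - 156)) = -106*(45 - 144) = -106*(-99) = 10494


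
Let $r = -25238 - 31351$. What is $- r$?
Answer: $56589$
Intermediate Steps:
$r = -56589$
$- r = \left(-1\right) \left(-56589\right) = 56589$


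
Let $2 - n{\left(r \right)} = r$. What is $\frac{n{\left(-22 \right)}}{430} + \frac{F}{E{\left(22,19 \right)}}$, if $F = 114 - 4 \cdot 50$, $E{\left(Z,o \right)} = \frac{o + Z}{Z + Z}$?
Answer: $- \frac{813068}{8815} \approx -92.237$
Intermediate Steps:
$n{\left(r \right)} = 2 - r$
$E{\left(Z,o \right)} = \frac{Z + o}{2 Z}$
$F = -86$ ($F = 114 - 200 = -86$)
$\frac{n{\left(-22 \right)}}{430} + \frac{F}{E{\left(22,19 \right)}} = \frac{2 - -22}{430} - \frac{86}{\frac{1}{2} \cdot \frac{1}{22} \left(22 + 19\right)} = \left(2 + 22\right) \frac{1}{430} - \frac{86}{\frac{1}{2} \cdot \frac{1}{22} \cdot 41} = 24 \cdot \frac{1}{430} - \frac{86}{\frac{41}{44}} = \frac{12}{215} - \frac{3784}{41} = - \frac{813068}{8815}$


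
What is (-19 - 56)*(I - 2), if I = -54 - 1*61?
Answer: 8775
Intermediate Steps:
I = -115 (I = -54 - 61 = -115)
(-19 - 56)*(I - 2) = (-19 - 56)*(-115 - 2) = -75*(-117) = 8775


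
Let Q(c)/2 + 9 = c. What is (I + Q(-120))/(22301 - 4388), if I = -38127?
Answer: -15/7 ≈ -2.1429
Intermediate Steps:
Q(c) = -18 + 2*c
(I + Q(-120))/(22301 - 4388) = (-38127 + (-18 + 2*(-120)))/(22301 - 4388) = (-38127 + (-18 - 240))/17913 = (-38127 - 258)*(1/17913) = -38385*1/17913 = -15/7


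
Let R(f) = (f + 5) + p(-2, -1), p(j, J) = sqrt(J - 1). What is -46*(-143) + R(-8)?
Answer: 6575 + I*sqrt(2) ≈ 6575.0 + 1.4142*I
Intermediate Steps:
p(j, J) = sqrt(-1 + J)
R(f) = 5 + f + I*sqrt(2) (R(f) = (f + 5) + sqrt(-1 - 1) = (5 + f) + sqrt(-2) = (5 + f) + I*sqrt(2) = 5 + f + I*sqrt(2))
-46*(-143) + R(-8) = -46*(-143) + (5 - 8 + I*sqrt(2)) = 6578 + (-3 + I*sqrt(2)) = 6575 + I*sqrt(2)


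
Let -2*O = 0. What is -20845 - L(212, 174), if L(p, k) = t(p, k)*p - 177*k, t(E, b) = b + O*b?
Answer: -26935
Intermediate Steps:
O = 0 (O = -1/2*0 = 0)
t(E, b) = b (t(E, b) = b + 0*b = b + 0 = b)
L(p, k) = -177*k + k*p (L(p, k) = k*p - 177*k = -177*k + k*p)
-20845 - L(212, 174) = -20845 - 174*(-177 + 212) = -20845 - 174*35 = -20845 - 1*6090 = -20845 - 6090 = -26935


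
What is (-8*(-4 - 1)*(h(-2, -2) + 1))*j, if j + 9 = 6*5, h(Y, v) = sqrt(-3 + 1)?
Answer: 840 + 840*I*sqrt(2) ≈ 840.0 + 1187.9*I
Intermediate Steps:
h(Y, v) = I*sqrt(2) (h(Y, v) = sqrt(-2) = I*sqrt(2))
j = 21 (j = -9 + 6*5 = -9 + 30 = 21)
(-8*(-4 - 1)*(h(-2, -2) + 1))*j = -8*(-4 - 1)*(I*sqrt(2) + 1)*21 = -(-40)*(1 + I*sqrt(2))*21 = -8*(-5 - 5*I*sqrt(2))*21 = (40 + 40*I*sqrt(2))*21 = 840 + 840*I*sqrt(2)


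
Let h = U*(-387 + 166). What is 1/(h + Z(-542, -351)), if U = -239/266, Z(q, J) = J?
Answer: -266/40547 ≈ -0.0065603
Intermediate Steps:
U = -239/266 (U = -239*1/266 = -239/266 ≈ -0.89850)
h = 52819/266 (h = -239*(-387 + 166)/266 = -239/266*(-221) = 52819/266 ≈ 198.57)
1/(h + Z(-542, -351)) = 1/(52819/266 - 351) = 1/(-40547/266) = -266/40547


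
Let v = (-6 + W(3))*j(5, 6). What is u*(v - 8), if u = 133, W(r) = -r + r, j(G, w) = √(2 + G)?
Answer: -1064 - 798*√7 ≈ -3175.3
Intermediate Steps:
W(r) = 0
v = -6*√7 (v = (-6 + 0)*√(2 + 5) = -6*√7 ≈ -15.875)
u*(v - 8) = 133*(-6*√7 - 8) = 133*(-8 - 6*√7) = -1064 - 798*√7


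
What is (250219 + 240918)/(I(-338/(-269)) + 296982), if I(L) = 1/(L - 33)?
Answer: 4193818843/2535929029 ≈ 1.6538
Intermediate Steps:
I(L) = 1/(-33 + L)
(250219 + 240918)/(I(-338/(-269)) + 296982) = (250219 + 240918)/(1/(-33 - 338/(-269)) + 296982) = 491137/(1/(-33 - 338*(-1/269)) + 296982) = 491137/(1/(-33 + 338/269) + 296982) = 491137/(1/(-8539/269) + 296982) = 491137/(-269/8539 + 296982) = 491137/(2535929029/8539) = 491137*(8539/2535929029) = 4193818843/2535929029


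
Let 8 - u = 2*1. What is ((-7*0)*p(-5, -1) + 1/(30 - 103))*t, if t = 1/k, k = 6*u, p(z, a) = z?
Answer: -1/2628 ≈ -0.00038052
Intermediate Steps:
u = 6 (u = 8 - 2 = 6)
k = 36 (k = 6*6 = 36)
t = 1/36 ≈ 0.027778
((-7*0)*p(-5, -1) + 1/(30 - 103))*t = (-7*0*(-5) + 1/(30 - 103))*(1/36) = (0*(-5) + 1/(-73))*(1/36) = (0 - 1/73)*(1/36) = -1/73*1/36 = -1/2628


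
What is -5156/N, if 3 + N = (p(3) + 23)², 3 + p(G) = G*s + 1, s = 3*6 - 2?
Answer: -2578/2379 ≈ -1.0836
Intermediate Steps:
s = 16 (s = 18 - 2 = 16)
p(G) = -2 + 16*G (p(G) = -3 + (G*16 + 1) = -3 + (16*G + 1) = -3 + (1 + 16*G) = -2 + 16*G)
N = 4758 (N = -3 + ((-2 + 16*3) + 23)² = -3 + ((-2 + 48) + 23)² = -3 + (46 + 23)² = -3 + 69² = -3 + 4761 = 4758)
-5156/N = -5156/4758 = -5156*1/4758 = -2578/2379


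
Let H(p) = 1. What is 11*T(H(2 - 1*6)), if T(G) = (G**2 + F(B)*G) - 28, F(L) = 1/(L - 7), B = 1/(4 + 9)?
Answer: -26873/90 ≈ -298.59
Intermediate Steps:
B = 1/13 ≈ 0.076923
F(L) = 1/(-7 + L)
T(G) = -28 + G**2 - 13*G/90 (T(G) = (G**2 + G/(-7 + 1/13)) - 28 = (G**2 + G/(-90/13)) - 28 = (G**2 - 13*G/90) - 28 = -28 + G**2 - 13*G/90)
11*T(H(2 - 1*6)) = 11*(-28 + 1**2 - 13/90*1) = 11*(-28 + 1 - 13/90) = 11*(-2443/90) = -26873/90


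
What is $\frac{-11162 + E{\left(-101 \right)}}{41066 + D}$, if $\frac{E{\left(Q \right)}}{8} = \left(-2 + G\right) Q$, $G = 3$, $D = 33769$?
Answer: $- \frac{266}{1663} \approx -0.15995$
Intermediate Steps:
$E{\left(Q \right)} = 8 Q$ ($E{\left(Q \right)} = 8 \left(-2 + 3\right) Q = 8 \cdot 1 Q = 8 Q$)
$\frac{-11162 + E{\left(-101 \right)}}{41066 + D} = \frac{-11162 + 8 \left(-101\right)}{41066 + 33769} = \frac{-11162 - 808}{74835} = \left(-11970\right) \frac{1}{74835} = - \frac{266}{1663}$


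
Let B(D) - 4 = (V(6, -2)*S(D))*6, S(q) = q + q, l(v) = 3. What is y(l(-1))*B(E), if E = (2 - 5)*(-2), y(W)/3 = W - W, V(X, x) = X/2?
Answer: 0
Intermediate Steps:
V(X, x) = X/2 (V(X, x) = X*(½) = X/2)
S(q) = 2*q
y(W) = 0 (y(W) = 3*(W - W) = 3*0 = 0)
E = 6 (E = -3*(-2) = 6)
B(D) = 4 + 36*D (B(D) = 4 + (((½)*6)*(2*D))*6 = 4 + (3*(2*D))*6 = 4 + (6*D)*6 = 4 + 36*D)
y(l(-1))*B(E) = 0*(4 + 36*6) = 0*(4 + 216) = 0*220 = 0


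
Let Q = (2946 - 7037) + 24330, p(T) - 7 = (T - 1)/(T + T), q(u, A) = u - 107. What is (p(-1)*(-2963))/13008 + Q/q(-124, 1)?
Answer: -3732563/41734 ≈ -89.437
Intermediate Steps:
q(u, A) = -107 + u
p(T) = 7 + (-1 + T)/(2*T) (p(T) = 7 + (T - 1)/(T + T) = 7 + (-1 + T)/((2*T)) = 7 + (-1 + T)*(1/(2*T)) = 7 + (-1 + T)/(2*T))
Q = 20239 (Q = -4091 + 24330 = 20239)
(p(-1)*(-2963))/13008 + Q/q(-124, 1) = (((½)*(-1 + 15*(-1))/(-1))*(-2963))/13008 + 20239/(-107 - 124) = (((½)*(-1)*(-1 - 15))*(-2963))*(1/13008) + 20239/(-231) = (((½)*(-1)*(-16))*(-2963))*(1/13008) + 20239*(-1/231) = (8*(-2963))*(1/13008) - 20239/231 = -23704*1/13008 - 20239/231 = -2963/1626 - 20239/231 = -3732563/41734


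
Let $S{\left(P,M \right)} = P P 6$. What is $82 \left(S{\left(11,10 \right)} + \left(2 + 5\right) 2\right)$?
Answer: $60680$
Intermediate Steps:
$S{\left(P,M \right)} = 6 P^{2}$ ($S{\left(P,M \right)} = P 6 P = 6 P^{2}$)
$82 \left(S{\left(11,10 \right)} + \left(2 + 5\right) 2\right) = 82 \left(6 \cdot 11^{2} + \left(2 + 5\right) 2\right) = 82 \left(6 \cdot 121 + 7 \cdot 2\right) = 82 \left(726 + 14\right) = 82 \cdot 740 = 60680$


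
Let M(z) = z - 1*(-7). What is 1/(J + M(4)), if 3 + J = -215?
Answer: -1/207 ≈ -0.0048309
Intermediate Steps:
M(z) = 7 + z (M(z) = z + 7 = 7 + z)
J = -218 (J = -3 - 215 = -218)
1/(J + M(4)) = 1/(-218 + (7 + 4)) = 1/(-218 + 11) = 1/(-207) = -1/207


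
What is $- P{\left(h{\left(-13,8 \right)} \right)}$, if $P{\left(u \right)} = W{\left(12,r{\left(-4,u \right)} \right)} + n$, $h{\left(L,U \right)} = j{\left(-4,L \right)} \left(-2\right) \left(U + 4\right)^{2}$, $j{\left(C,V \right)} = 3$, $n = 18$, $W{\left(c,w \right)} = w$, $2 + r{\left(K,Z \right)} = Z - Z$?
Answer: $-16$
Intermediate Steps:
$r{\left(K,Z \right)} = -2$ ($r{\left(K,Z \right)} = -2 + \left(Z - Z\right) = -2 + 0 = -2$)
$h{\left(L,U \right)} = - 6 \left(4 + U\right)^{2}$ ($h{\left(L,U \right)} = 3 \left(-2\right) \left(U + 4\right)^{2} = - 6 \left(4 + U\right)^{2}$)
$P{\left(u \right)} = 16$ ($P{\left(u \right)} = -2 + 18 = 16$)
$- P{\left(h{\left(-13,8 \right)} \right)} = \left(-1\right) 16 = -16$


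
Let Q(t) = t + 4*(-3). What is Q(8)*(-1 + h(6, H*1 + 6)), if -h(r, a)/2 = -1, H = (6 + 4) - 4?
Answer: -4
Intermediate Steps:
H = 6 (H = 10 - 4 = 6)
h(r, a) = 2 (h(r, a) = -2*(-1) = 2)
Q(t) = -12 + t (Q(t) = t - 12 = -12 + t)
Q(8)*(-1 + h(6, H*1 + 6)) = (-12 + 8)*(-1 + 2) = -4*1 = -4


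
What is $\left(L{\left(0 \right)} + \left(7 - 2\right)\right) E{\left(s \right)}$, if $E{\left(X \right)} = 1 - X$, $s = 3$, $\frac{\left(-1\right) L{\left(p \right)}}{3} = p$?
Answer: $-10$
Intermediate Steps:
$L{\left(p \right)} = - 3 p$
$\left(L{\left(0 \right)} + \left(7 - 2\right)\right) E{\left(s \right)} = \left(\left(-3\right) 0 + \left(7 - 2\right)\right) \left(1 - 3\right) = \left(0 + 5\right) \left(1 - 3\right) = 5 \left(-2\right) = -10$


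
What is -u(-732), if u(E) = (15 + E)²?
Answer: -514089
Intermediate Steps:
-u(-732) = -(15 - 732)² = -1*(-717)² = -1*514089 = -514089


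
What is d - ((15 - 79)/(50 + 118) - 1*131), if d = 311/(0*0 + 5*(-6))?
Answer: 8471/70 ≈ 121.01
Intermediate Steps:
d = -311/30 (d = 311/(0 - 30) = 311/(-30) = 311*(-1/30) = -311/30 ≈ -10.367)
d - ((15 - 79)/(50 + 118) - 1*131) = -311/30 - ((15 - 79)/(50 + 118) - 1*131) = -311/30 - (-64/168 - 131) = -311/30 - (-64*1/168 - 131) = -311/30 - (-8/21 - 131) = -311/30 - 1*(-2759/21) = -311/30 + 2759/21 = 8471/70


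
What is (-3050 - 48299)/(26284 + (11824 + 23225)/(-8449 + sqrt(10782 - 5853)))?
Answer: -96324225981589603/49297675634684665 - 1799731101*sqrt(4929)/49297675634684665 ≈ -1.9539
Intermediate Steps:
(-3050 - 48299)/(26284 + (11824 + 23225)/(-8449 + sqrt(10782 - 5853))) = -51349/(26284 + 35049/(-8449 + sqrt(4929)))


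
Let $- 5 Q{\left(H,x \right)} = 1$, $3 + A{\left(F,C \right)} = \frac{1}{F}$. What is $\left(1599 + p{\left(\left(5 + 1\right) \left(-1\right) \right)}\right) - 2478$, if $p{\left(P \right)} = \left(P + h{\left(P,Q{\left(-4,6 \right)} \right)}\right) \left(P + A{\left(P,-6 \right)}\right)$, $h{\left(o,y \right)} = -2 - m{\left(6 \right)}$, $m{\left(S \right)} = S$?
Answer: $- \frac{2252}{3} \approx -750.67$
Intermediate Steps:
$A{\left(F,C \right)} = -3 + \frac{1}{F}$
$Q{\left(H,x \right)} = - \frac{1}{5}$ ($Q{\left(H,x \right)} = \left(- \frac{1}{5}\right) 1 = - \frac{1}{5}$)
$h{\left(o,y \right)} = -8$ ($h{\left(o,y \right)} = -2 - 6 = -8$)
$p{\left(P \right)} = \left(-8 + P\right) \left(-3 + P + \frac{1}{P}\right)$ ($p{\left(P \right)} = \left(P - 8\right) \left(P - \left(3 - \frac{1}{P}\right)\right) = \left(-8 + P\right) \left(-3 + P + \frac{1}{P}\right)$)
$\left(1599 + p{\left(\left(5 + 1\right) \left(-1\right) \right)}\right) - 2478 = \left(1599 - \left(-25 - \left(5 + 1\right)^{2} + 8 \left(- \frac{1}{5 + 1}\right) + 11 \left(5 + 1\right) \left(-1\right)\right)\right) - 2478 = \left(1599 - \left(-25 - 36 - \frac{4}{3} + 11 \cdot 6 \left(-1\right)\right)\right) - 2478 = \left(1599 + \left(25 + \left(-6\right)^{2} - -66 - \frac{8}{-6}\right)\right) - 2478 = \left(1599 + \left(25 + 36 + 66 - - \frac{4}{3}\right)\right) - 2478 = \left(1599 + \left(25 + 36 + 66 + \frac{4}{3}\right)\right) - 2478 = \left(1599 + \frac{385}{3}\right) - 2478 = \frac{5182}{3} - 2478 = - \frac{2252}{3}$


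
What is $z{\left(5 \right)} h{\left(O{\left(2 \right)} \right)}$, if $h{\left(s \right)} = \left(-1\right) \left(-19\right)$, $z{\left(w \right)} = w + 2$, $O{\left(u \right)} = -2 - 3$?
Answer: $133$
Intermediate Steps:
$O{\left(u \right)} = -5$ ($O{\left(u \right)} = -2 - 3 = -5$)
$z{\left(w \right)} = 2 + w$
$h{\left(s \right)} = 19$
$z{\left(5 \right)} h{\left(O{\left(2 \right)} \right)} = \left(2 + 5\right) 19 = 7 \cdot 19 = 133$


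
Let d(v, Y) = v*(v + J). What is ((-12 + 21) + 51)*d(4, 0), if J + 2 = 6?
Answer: 1920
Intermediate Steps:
J = 4 (J = -2 + 6 = 4)
d(v, Y) = v*(4 + v) (d(v, Y) = v*(v + 4) = v*(4 + v))
((-12 + 21) + 51)*d(4, 0) = ((-12 + 21) + 51)*(4*(4 + 4)) = (9 + 51)*(4*8) = 60*32 = 1920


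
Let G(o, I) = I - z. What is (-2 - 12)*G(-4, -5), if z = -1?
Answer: 56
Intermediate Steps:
G(o, I) = 1 + I (G(o, I) = I - 1*(-1) = I + 1 = 1 + I)
(-2 - 12)*G(-4, -5) = (-2 - 12)*(1 - 5) = -14*(-4) = 56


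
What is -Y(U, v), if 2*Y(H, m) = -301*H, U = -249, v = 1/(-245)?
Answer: -74949/2 ≈ -37475.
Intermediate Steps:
v = -1/245 ≈ -0.0040816
Y(H, m) = -301*H/2 (Y(H, m) = (-301*H)/2 = -301*H/2)
-Y(U, v) = -(-301)*(-249)/2 = -1*74949/2 = -74949/2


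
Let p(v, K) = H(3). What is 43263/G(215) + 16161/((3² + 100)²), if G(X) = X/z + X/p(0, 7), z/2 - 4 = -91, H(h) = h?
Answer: 1572550761/2554415 ≈ 615.62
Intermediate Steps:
z = -174 (z = 8 + 2*(-91) = 8 - 182 = -174)
p(v, K) = 3
G(X) = 19*X/58 (G(X) = X/(-174) + X/3 = X*(-1/174) + X*(⅓) = -X/174 + X/3 = 19*X/58)
43263/G(215) + 16161/((3² + 100)²) = 43263/(((19/58)*215)) + 16161/((3² + 100)²) = 43263/(4085/58) + 16161/((9 + 100)²) = 43263*(58/4085) + 16161/(109²) = 132066/215 + 16161/11881 = 1572550761/2554415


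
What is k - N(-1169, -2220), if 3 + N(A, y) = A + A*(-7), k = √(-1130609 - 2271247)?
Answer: -7011 + 24*I*√5906 ≈ -7011.0 + 1844.4*I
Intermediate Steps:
k = 24*I*√5906 (k = √(-3401856) = 24*I*√5906 ≈ 1844.4*I)
N(A, y) = -3 - 6*A (N(A, y) = -3 + (A + A*(-7)) = -3 + (A - 7*A) = -3 - 6*A)
k - N(-1169, -2220) = 24*I*√5906 - (-3 - 6*(-1169)) = 24*I*√5906 - (-3 + 7014) = 24*I*√5906 - 1*7011 = 24*I*√5906 - 7011 = -7011 + 24*I*√5906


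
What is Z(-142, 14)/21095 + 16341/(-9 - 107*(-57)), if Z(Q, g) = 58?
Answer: 23004441/8564570 ≈ 2.6860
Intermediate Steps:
Z(-142, 14)/21095 + 16341/(-9 - 107*(-57)) = 58/21095 + 16341/(-9 - 107*(-57)) = 58*(1/21095) + 16341/(-9 + 6099) = 58/21095 + 16341/6090 = 58/21095 + 16341*(1/6090) = 58/21095 + 5447/2030 = 23004441/8564570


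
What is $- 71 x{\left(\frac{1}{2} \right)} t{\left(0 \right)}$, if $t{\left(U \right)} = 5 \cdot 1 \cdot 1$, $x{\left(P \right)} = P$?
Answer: $- \frac{355}{2} \approx -177.5$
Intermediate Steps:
$t{\left(U \right)} = 5$ ($t{\left(U \right)} = 5 \cdot 1 = 5$)
$- 71 x{\left(\frac{1}{2} \right)} t{\left(0 \right)} = - 71 \cdot \frac{1}{2} \cdot 5 = \left(-71\right) \frac{5}{2} = - \frac{355}{2}$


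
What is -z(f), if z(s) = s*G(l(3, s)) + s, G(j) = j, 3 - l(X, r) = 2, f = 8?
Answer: -16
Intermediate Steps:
l(X, r) = 1 (l(X, r) = 3 - 1*2 = 3 - 2 = 1)
z(s) = 2*s (z(s) = s*1 + s = s + s = 2*s)
-z(f) = -2*8 = -1*16 = -16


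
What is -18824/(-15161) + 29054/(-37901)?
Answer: 272960730/574617061 ≈ 0.47503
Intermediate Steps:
-18824/(-15161) + 29054/(-37901) = -18824*(-1/15161) + 29054*(-1/37901) = 18824/15161 - 29054/37901 = 272960730/574617061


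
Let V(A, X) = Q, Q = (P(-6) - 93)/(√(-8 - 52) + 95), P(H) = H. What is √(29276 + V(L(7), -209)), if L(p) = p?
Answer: √(2416274354675 + 1798830*I*√15)/9085 ≈ 171.1 + 0.00024666*I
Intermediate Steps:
Q = -99/(95 + 2*I*√15) (Q = (-6 - 93)/(√(-8 - 52) + 95) = -99/(√(-60) + 95) = -99/(2*I*√15 + 95) = -99/(95 + 2*I*√15) ≈ -1.0352 + 0.084408*I)
V(A, X) = -1881/1817 + 198*I*√15/9085
√(29276 + V(L(7), -209)) = √(29276 + (-1881/1817 + 198*I*√15/9085)) = √(53192611/1817 + 198*I*√15/9085)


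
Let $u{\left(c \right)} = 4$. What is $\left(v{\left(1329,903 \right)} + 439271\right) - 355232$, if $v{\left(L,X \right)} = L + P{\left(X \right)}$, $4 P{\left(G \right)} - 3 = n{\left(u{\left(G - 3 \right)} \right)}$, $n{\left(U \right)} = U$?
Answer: $\frac{341479}{4} \approx 85370.0$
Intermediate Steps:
$P{\left(G \right)} = \frac{7}{4}$ ($P{\left(G \right)} = \frac{3}{4} + \frac{1}{4} \cdot 4 = \frac{3}{4} + 1 = \frac{7}{4}$)
$v{\left(L,X \right)} = \frac{7}{4} + L$ ($v{\left(L,X \right)} = L + \frac{7}{4} = \frac{7}{4} + L$)
$\left(v{\left(1329,903 \right)} + 439271\right) - 355232 = \left(\left(\frac{7}{4} + 1329\right) + 439271\right) - 355232 = \left(\frac{5323}{4} + 439271\right) - 355232 = \frac{1762407}{4} - 355232 = \frac{341479}{4}$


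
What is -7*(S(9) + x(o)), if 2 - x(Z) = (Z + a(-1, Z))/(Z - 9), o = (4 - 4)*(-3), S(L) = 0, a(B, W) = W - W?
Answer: -14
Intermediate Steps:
a(B, W) = 0
o = 0 (o = 0*(-3) = 0)
x(Z) = 2 - Z/(-9 + Z) (x(Z) = 2 - (Z + 0)/(Z - 9) = 2 - Z/(-9 + Z))
-7*(S(9) + x(o)) = -7*(0 + (-18 + 0)/(-9 + 0)) = -7*(0 - 18/(-9)) = -7*(0 - 1/9*(-18)) = -7*(0 + 2) = -7*2 = -14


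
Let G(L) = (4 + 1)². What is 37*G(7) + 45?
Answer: 970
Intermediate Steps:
G(L) = 25 (G(L) = 5² = 25)
37*G(7) + 45 = 37*25 + 45 = 925 + 45 = 970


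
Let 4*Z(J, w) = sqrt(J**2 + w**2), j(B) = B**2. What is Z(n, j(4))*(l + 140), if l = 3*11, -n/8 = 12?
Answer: 692*sqrt(37) ≈ 4209.3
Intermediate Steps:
n = -96 (n = -8*12 = -96)
Z(J, w) = sqrt(J**2 + w**2)/4
l = 33
Z(n, j(4))*(l + 140) = (sqrt((-96)**2 + (4**2)**2)/4)*(33 + 140) = (sqrt(9216 + 16**2)/4)*173 = (sqrt(9216 + 256)/4)*173 = (sqrt(9472)/4)*173 = ((16*sqrt(37))/4)*173 = (4*sqrt(37))*173 = 692*sqrt(37)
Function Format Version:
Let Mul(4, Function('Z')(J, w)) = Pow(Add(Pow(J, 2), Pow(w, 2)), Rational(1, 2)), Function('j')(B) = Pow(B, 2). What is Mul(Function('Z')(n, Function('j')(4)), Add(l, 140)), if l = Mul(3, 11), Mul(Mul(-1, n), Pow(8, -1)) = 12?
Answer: Mul(692, Pow(37, Rational(1, 2))) ≈ 4209.3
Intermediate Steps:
n = -96 (n = Mul(-8, 12) = -96)
Function('Z')(J, w) = Mul(Rational(1, 4), Pow(Add(Pow(J, 2), Pow(w, 2)), Rational(1, 2)))
l = 33
Mul(Function('Z')(n, Function('j')(4)), Add(l, 140)) = Mul(Mul(Rational(1, 4), Pow(Add(Pow(-96, 2), Pow(Pow(4, 2), 2)), Rational(1, 2))), Add(33, 140)) = Mul(Mul(Rational(1, 4), Pow(Add(9216, Pow(16, 2)), Rational(1, 2))), 173) = Mul(Mul(Rational(1, 4), Pow(Add(9216, 256), Rational(1, 2))), 173) = Mul(Mul(Rational(1, 4), Pow(9472, Rational(1, 2))), 173) = Mul(Mul(Rational(1, 4), Mul(16, Pow(37, Rational(1, 2)))), 173) = Mul(Mul(4, Pow(37, Rational(1, 2))), 173) = Mul(692, Pow(37, Rational(1, 2)))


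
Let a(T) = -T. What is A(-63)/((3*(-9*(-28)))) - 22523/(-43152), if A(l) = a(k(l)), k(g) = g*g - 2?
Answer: -12846383/2718576 ≈ -4.7254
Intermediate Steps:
k(g) = -2 + g² (k(g) = g² - 2 = -2 + g²)
A(l) = 2 - l² (A(l) = -(-2 + l²) = 2 - l²)
A(-63)/((3*(-9*(-28)))) - 22523/(-43152) = (2 - 1*(-63)²)/((3*(-9*(-28)))) - 22523/(-43152) = (2 - 1*3969)/((3*252)) - 22523*(-1/43152) = (2 - 3969)/756 + 22523/43152 = -3967*1/756 + 22523/43152 = -3967/756 + 22523/43152 = -12846383/2718576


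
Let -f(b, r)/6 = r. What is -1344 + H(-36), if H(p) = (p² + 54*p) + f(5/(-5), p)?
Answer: -1776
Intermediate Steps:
f(b, r) = -6*r
H(p) = p² + 48*p (H(p) = (p² + 54*p) - 6*p = p² + 48*p)
-1344 + H(-36) = -1344 - 36*(48 - 36) = -1344 - 36*12 = -1344 - 432 = -1776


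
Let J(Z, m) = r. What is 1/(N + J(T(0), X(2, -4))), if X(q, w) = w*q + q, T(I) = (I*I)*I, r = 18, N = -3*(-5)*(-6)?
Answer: -1/72 ≈ -0.013889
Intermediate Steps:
N = -90 (N = 15*(-6) = -90)
T(I) = I³ (T(I) = I²*I = I³)
X(q, w) = q + q*w (X(q, w) = q*w + q = q + q*w)
J(Z, m) = 18
1/(N + J(T(0), X(2, -4))) = 1/(-90 + 18) = 1/(-72) = -1/72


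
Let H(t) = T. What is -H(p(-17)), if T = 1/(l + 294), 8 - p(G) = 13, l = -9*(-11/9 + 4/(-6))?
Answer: -1/311 ≈ -0.0032154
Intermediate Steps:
l = 17 (l = -9*(-11*⅑ + 4*(-⅙)) = -9*(-11/9 - ⅔) = -9*(-17/9) = 17)
p(G) = -5 (p(G) = 8 - 1*13 = 8 - 13 = -5)
T = 1/311 (T = 1/(17 + 294) = 1/311 ≈ 0.0032154)
H(t) = 1/311
-H(p(-17)) = -1*1/311 = -1/311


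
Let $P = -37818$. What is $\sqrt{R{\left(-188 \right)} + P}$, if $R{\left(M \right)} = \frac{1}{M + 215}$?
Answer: $\frac{i \sqrt{3063255}}{9} \approx 194.47 i$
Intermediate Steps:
$R{\left(M \right)} = \frac{1}{215 + M}$
$\sqrt{R{\left(-188 \right)} + P} = \sqrt{\frac{1}{215 - 188} - 37818} = \sqrt{\frac{1}{27} - 37818} = \sqrt{- \frac{1021085}{27}} = \frac{i \sqrt{3063255}}{9}$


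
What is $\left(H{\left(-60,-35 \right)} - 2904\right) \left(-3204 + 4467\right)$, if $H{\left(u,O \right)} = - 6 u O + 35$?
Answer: $-19537347$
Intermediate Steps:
$H{\left(u,O \right)} = 35 - 6 O u$ ($H{\left(u,O \right)} = - 6 O u + 35 = 35 - 6 O u$)
$\left(H{\left(-60,-35 \right)} - 2904\right) \left(-3204 + 4467\right) = \left(\left(35 - \left(-210\right) \left(-60\right)\right) - 2904\right) \left(-3204 + 4467\right) = \left(\left(35 - 12600\right) - 2904\right) 1263 = \left(-12565 - 2904\right) 1263 = \left(-15469\right) 1263 = -19537347$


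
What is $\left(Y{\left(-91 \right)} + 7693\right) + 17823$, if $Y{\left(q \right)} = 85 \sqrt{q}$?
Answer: $25516 + 85 i \sqrt{91} \approx 25516.0 + 810.85 i$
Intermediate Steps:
$\left(Y{\left(-91 \right)} + 7693\right) + 17823 = \left(85 \sqrt{-91} + 7693\right) + 17823 = \left(85 i \sqrt{91} + 7693\right) + 17823 = \left(7693 + 85 i \sqrt{91}\right) + 17823 = 25516 + 85 i \sqrt{91}$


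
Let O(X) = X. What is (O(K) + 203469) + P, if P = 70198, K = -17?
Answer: 273650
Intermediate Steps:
(O(K) + 203469) + P = (-17 + 203469) + 70198 = 203452 + 70198 = 273650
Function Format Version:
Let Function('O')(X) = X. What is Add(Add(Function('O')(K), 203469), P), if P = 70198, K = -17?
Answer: 273650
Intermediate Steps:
Add(Add(Function('O')(K), 203469), P) = Add(Add(-17, 203469), 70198) = Add(203452, 70198) = 273650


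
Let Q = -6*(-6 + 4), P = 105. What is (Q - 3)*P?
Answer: 945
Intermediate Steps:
Q = 12 (Q = -6*(-2) = 12)
(Q - 3)*P = (12 - 3)*105 = 9*105 = 945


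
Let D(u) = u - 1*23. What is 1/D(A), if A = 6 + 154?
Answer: 1/137 ≈ 0.0072993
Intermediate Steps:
A = 160
D(u) = -23 + u (D(u) = u - 23 = -23 + u)
1/D(A) = 1/(-23 + 160) = 1/137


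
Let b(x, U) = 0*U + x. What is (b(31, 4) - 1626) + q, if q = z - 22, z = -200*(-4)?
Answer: -817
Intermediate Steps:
z = 800
b(x, U) = x (b(x, U) = 0 + x = x)
q = 778 (q = 800 - 22 = 778)
(b(31, 4) - 1626) + q = (31 - 1626) + 778 = -1595 + 778 = -817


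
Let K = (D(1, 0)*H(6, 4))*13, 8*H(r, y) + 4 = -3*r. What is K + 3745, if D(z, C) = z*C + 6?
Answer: 7061/2 ≈ 3530.5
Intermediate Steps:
D(z, C) = 6 + C*z (D(z, C) = C*z + 6 = 6 + C*z)
H(r, y) = -½ - 3*r/8 (H(r, y) = -½ + (-3*r)/8 = -½ - 3*r/8)
K = -429/2 (K = ((6 + 0*1)*(-½ - 3/8*6))*13 = ((6 + 0)*(-½ - 9/4))*13 = (6*(-11/4))*13 = -33/2*13 = -429/2 ≈ -214.50)
K + 3745 = -429/2 + 3745 = 7061/2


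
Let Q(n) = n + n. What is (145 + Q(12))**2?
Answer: 28561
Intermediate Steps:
Q(n) = 2*n
(145 + Q(12))**2 = (145 + 2*12)**2 = (145 + 24)**2 = 169**2 = 28561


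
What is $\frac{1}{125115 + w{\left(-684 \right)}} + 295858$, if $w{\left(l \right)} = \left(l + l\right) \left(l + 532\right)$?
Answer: $\frac{98535802759}{333051} \approx 2.9586 \cdot 10^{5}$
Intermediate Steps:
$w{\left(l \right)} = 2 l \left(532 + l\right)$
$\frac{1}{125115 + w{\left(-684 \right)}} + 295858 = \frac{1}{125115 + 2 \left(-684\right) \left(532 - 684\right)} + 295858 = \frac{1}{125115 + 2 \left(-684\right) \left(-152\right)} + 295858 = \frac{1}{125115 + 207936} + 295858 = \frac{1}{333051} + 295858 = \frac{98535802759}{333051}$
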